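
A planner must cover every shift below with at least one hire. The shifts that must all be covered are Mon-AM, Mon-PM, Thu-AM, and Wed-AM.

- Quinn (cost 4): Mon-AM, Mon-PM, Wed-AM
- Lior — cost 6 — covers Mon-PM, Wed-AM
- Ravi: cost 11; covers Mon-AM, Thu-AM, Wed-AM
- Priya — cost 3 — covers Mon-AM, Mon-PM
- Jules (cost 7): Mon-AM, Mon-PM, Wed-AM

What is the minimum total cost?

This is a weighted set-cover instance.
The greedy cost-per-new-shift heuristic would pick Quinn and Ravi for 15, but a cheaper cover exists.
Choose Ravi and Priya: together they cover Mon-AM, Mon-PM, Thu-AM, Wed-AM — every shift.
Total cost: 11 + 3 = 14.
No cover costs less than 14.

14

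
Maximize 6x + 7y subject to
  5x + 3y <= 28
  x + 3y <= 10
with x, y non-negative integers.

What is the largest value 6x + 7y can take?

38

(x,y)=(4,2) is feasible, giving 38.
(x,y)=(5,1) is feasible, giving 37.
(x,y)=(3,2) is feasible, giving 32.
The best lattice point is (4,2), giving 38.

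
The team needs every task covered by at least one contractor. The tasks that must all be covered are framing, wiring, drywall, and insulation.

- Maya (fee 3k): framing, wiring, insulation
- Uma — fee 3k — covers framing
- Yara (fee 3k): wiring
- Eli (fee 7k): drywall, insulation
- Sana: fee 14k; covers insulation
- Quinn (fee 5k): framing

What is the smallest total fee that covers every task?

This is a weighted set-cover instance.
Choose Maya and Eli: together they cover framing, wiring, drywall, insulation — every task.
Total fee: 3 + 7 = 10.
No cover costs less than 10.

10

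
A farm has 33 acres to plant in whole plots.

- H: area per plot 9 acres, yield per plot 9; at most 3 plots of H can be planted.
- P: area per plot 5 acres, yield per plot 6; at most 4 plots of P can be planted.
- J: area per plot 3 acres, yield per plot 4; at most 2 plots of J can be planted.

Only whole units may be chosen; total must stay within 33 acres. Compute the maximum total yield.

This is a bounded integer knapsack.
J has the best ratio (4/3); taking only J gives at most 2×4 = 8 (stopped by the supply cap of 2).
Mixing does better — 1×H, 4×P, and 1×J: area 32 ≤ 33, yield 1·9 + 4·6 + 1·4 = 37.

37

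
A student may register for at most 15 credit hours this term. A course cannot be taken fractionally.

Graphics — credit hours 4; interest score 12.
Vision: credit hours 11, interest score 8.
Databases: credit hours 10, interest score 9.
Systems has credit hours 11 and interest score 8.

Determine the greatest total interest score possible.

Allowing fractional choices, the relaxed optimum would be about 21.7, but courses are indivisible.
Graphics + Databases: credit hours 4 + 10 = 14 ≤ 15, interest score 12 + 9 = 21.
Graphics + Systems: credit hours 4 + 11 = 15 ≤ 15, interest score 12 + 8 = 20.
Graphics + Vision: credit hours 4 + 11 = 15 ≤ 15, interest score 12 + 8 = 20.
Best is Graphics and Databases with total interest score 21.

21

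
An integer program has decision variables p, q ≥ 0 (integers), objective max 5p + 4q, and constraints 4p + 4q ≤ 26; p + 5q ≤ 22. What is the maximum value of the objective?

30

(p,q)=(6,0): 4·6+4·0=24≤26, 1·6+5·0=6≤22, objective 30.
(p,q)=(5,1): 4·5+4·1=24≤26, 1·5+5·1=10≤22, objective 29.
(p,q)=(5,0): 4·5+4·0=20≤26, 1·5+5·0=5≤22, objective 25.
Maximum is 30 at (p,q)=(6,0).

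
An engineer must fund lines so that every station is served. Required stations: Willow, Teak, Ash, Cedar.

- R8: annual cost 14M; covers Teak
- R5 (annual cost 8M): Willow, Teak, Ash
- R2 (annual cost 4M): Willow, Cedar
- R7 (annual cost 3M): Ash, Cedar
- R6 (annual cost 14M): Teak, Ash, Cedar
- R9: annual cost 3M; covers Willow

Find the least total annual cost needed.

This is an integer covering problem.
The greedy cost-per-new-station heuristic would pick R7, R9, and R5 for 14, but a cheaper cover exists.
Choose R5 and R7: together they cover Willow, Teak, Ash, Cedar — every station.
Total annual cost: 8 + 3 = 11.
No cover costs less than 11.

11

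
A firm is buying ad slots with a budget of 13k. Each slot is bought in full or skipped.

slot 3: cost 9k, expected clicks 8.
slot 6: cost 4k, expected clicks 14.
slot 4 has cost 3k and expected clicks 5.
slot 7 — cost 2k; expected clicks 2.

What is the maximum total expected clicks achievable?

Take slot 3 and slot 6: cost 9 + 4 = 13 ≤ 13, expected clicks 8 + 14 = 22.
No other feasible combination does better.

22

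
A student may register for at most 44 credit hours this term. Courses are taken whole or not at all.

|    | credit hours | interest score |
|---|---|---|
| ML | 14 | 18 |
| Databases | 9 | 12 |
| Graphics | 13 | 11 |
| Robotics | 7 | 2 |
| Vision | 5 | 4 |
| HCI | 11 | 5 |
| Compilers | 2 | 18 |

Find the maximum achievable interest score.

Take ML, Databases, Graphics, Vision, and Compilers: credit hours 14 + 9 + 13 + 5 + 2 = 43 ≤ 44, interest score 18 + 12 + 11 + 4 + 18 = 63.
No other feasible combination does better.

63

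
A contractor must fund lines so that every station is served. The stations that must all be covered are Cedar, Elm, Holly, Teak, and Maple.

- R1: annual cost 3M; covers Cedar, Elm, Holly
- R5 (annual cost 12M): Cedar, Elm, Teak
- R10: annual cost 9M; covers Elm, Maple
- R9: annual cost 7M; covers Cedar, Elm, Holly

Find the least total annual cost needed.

This is a weighted set-cover instance.
Choose R1, R5, and R10: together they cover Cedar, Elm, Holly, Teak, Maple — every station.
Total annual cost: 3 + 12 + 9 = 24.
No cover costs less than 24.

24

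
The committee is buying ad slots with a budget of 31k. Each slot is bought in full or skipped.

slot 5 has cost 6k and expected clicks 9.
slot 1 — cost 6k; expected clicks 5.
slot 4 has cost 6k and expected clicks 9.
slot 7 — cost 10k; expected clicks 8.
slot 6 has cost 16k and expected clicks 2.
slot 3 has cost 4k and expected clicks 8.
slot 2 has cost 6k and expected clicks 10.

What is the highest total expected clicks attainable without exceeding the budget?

41

Treat it as a binary knapsack problem.
Allowing fractional choices, the relaxed optimum would be about 43.4, but ad slots are indivisible.
slot 5 + slot 1 + slot 4 + slot 3 + slot 2: cost 6 + 6 + 6 + 4 + 6 = 28 ≤ 31, expected clicks 9 + 5 + 9 + 8 + 10 = 41.
slot 5 + slot 4 + slot 7 + slot 2: cost 6 + 6 + 10 + 6 = 28 ≤ 31, expected clicks 9 + 9 + 8 + 10 = 36.
slot 5 + slot 4 + slot 3 + slot 2: cost 6 + 6 + 4 + 6 = 22 ≤ 31, expected clicks 9 + 9 + 8 + 10 = 36.
Best is slot 5, slot 1, slot 4, slot 3, and slot 2 with total expected clicks 41.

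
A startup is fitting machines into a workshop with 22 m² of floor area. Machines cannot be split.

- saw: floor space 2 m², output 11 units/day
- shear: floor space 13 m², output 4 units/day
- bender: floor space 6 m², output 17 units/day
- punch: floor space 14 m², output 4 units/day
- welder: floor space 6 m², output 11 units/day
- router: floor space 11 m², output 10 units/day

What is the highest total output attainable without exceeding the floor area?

39

saw + bender + router: floor space 2 + 6 + 11 = 19 ≤ 22, output 11 + 17 + 10 = 38.
saw + welder + router: floor space 2 + 6 + 11 = 19 ≤ 22, output 11 + 11 + 10 = 32.
saw + bender + welder: floor space 2 + 6 + 6 = 14 ≤ 22, output 11 + 17 + 11 = 39.
Best is saw, bender, and welder with total output 39.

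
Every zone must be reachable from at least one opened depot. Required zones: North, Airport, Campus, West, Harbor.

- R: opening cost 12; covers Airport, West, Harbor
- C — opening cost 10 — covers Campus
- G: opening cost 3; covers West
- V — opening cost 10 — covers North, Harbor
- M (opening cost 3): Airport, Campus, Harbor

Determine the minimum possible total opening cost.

Choose G, V, and M: together they cover North, Airport, Campus, West, Harbor — every zone.
Total opening cost: 3 + 10 + 3 = 16.
No cover costs less than 16.

16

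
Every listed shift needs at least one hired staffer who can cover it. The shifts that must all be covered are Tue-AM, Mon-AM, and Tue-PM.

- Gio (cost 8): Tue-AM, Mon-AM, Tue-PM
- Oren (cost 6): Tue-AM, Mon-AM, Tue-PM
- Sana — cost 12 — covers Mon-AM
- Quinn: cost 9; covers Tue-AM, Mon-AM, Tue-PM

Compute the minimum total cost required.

This is a weighted set-cover instance.
Oren alone covers Tue-AM, Mon-AM, Tue-PM — every shift.
Total cost: 6.
No cover costs less than 6.

6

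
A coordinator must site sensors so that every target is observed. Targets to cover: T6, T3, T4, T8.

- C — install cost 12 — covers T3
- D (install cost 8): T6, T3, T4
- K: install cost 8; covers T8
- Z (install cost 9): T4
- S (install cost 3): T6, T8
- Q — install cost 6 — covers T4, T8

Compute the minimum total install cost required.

Choose D and S: together they cover T6, T3, T4, T8 — every target.
Total install cost: 8 + 3 = 11.
No cover costs less than 11.

11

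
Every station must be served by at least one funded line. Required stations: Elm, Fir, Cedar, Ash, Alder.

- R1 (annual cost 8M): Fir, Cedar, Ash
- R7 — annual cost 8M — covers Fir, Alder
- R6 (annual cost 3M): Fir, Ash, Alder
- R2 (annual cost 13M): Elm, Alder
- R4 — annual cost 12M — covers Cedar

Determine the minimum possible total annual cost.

The greedy cost-per-new-station heuristic would pick R6, R1, and R2 for 24, but a cheaper cover exists.
Choose R1 and R2: together they cover Elm, Fir, Cedar, Ash, Alder — every station.
Total annual cost: 8 + 13 = 21.
No cover costs less than 21.

21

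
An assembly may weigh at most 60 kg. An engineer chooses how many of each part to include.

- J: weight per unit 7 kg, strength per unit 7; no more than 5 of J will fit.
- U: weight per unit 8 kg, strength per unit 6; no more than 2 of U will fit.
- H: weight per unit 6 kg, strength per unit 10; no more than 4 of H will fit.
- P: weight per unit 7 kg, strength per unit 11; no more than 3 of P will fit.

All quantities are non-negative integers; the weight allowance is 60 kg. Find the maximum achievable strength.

87

H has the best ratio (10/6); taking only H gives at most 4×10 = 40 (stopped by the supply cap of 4).
Mixing does better — 2×J, 4×H, and 3×P: weight 59 ≤ 60, strength 2·7 + 4·10 + 3·11 = 87.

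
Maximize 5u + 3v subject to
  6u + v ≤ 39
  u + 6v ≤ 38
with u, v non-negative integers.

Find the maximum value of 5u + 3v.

(u,v)=(5,5): 6·5+1·5=35≤39, 1·5+6·5=35≤38, objective 40.
(u,v)=(5,4): 6·5+1·4=34≤39, 1·5+6·4=29≤38, objective 37.
Maximum is 40 at (u,v)=(5,5).

40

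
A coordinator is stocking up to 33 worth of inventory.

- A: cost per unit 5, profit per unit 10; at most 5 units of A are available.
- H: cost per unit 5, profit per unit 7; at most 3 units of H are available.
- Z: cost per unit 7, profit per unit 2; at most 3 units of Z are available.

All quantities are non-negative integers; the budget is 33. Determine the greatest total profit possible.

57

4×A and 2×H: cost 30 ≤ 33, profit 4·10 + 2·7 = 54.
5×A and 1×H: cost 30 ≤ 33, profit 5·10 + 1·7 = 57.
Best is 57.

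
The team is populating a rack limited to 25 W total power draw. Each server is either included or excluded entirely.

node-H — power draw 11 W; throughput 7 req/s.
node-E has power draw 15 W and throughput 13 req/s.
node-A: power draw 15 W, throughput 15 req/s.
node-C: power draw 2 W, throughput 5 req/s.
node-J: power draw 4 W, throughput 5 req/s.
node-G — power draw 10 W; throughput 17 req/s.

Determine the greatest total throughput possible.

This is an integer program with binary decision variables.
node-E + node-G: power draw 15 + 10 = 25 ≤ 25, throughput 13 + 17 = 30.
node-A + node-G: power draw 15 + 10 = 25 ≤ 25, throughput 15 + 17 = 32.
node-H + node-C + node-G: power draw 11 + 2 + 10 = 23 ≤ 25, throughput 7 + 5 + 17 = 29.
Best is node-A and node-G with total throughput 32.

32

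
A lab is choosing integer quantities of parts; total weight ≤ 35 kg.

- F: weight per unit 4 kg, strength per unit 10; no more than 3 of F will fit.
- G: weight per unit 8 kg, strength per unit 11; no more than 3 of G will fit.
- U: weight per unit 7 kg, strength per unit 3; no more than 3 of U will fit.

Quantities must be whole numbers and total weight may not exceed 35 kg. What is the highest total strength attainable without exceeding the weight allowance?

55

This is a bounded integer knapsack.
3×F, 2×G, and 1×U: weight 35 ≤ 35, strength 3·10 + 2·11 + 1·3 = 55.
2×F and 3×G: weight 32 ≤ 35, strength 2·10 + 3·11 = 53.
Best is 55.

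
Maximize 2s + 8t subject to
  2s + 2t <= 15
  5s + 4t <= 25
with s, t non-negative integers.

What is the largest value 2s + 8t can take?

48

The continuous relaxation peaks at (0, 6.25) with value 50.00; rounding to a feasible lattice point costs some objective.
(s,t)=(0,6): 2·0+2·6=12≤15, 5·0+4·6=24≤25, objective 48.
(s,t)=(1,5): 2·1+2·5=12≤15, 5·1+4·5=25≤25, objective 42.
The best lattice point is (0,6), giving 48.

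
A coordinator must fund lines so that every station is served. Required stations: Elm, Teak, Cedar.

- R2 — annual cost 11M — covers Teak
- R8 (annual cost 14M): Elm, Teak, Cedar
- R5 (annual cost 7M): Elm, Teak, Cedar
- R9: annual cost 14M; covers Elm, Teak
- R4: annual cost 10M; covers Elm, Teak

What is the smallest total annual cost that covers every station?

R5 alone covers Elm, Teak, Cedar — every station.
Total annual cost: 7.
No cover costs less than 7.

7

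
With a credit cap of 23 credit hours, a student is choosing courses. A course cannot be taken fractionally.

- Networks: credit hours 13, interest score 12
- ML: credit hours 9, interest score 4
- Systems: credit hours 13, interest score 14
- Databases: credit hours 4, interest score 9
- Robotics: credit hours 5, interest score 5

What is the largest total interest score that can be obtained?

Systems + Databases + Robotics: credit hours 13 + 4 + 5 = 22 ≤ 23, interest score 14 + 9 + 5 = 28.
Systems + Databases: credit hours 13 + 4 = 17 ≤ 23, interest score 14 + 9 = 23.
Networks + Databases + Robotics: credit hours 13 + 4 + 5 = 22 ≤ 23, interest score 12 + 9 + 5 = 26.
Best is Systems, Databases, and Robotics with total interest score 28.

28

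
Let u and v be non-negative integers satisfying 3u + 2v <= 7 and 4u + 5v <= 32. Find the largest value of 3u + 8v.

(u,v)=(0,3): 3·0+2·3=6≤7, 4·0+5·3=15≤32, objective 24.
(u,v)=(1,2): 3·1+2·2=7≤7, 4·1+5·2=14≤32, objective 19.
Maximum is 24 at (u,v)=(0,3).

24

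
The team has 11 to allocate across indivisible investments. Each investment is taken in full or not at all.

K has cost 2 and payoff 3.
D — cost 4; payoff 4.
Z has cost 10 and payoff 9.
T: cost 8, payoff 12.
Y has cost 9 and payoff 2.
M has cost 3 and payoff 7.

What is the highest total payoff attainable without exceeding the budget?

19

K + D + M: cost 2 + 4 + 3 = 9 ≤ 11, payoff 3 + 4 + 7 = 14.
K + T: cost 2 + 8 = 10 ≤ 11, payoff 3 + 12 = 15.
T + M: cost 8 + 3 = 11 ≤ 11, payoff 12 + 7 = 19.
Best is T and M with total payoff 19.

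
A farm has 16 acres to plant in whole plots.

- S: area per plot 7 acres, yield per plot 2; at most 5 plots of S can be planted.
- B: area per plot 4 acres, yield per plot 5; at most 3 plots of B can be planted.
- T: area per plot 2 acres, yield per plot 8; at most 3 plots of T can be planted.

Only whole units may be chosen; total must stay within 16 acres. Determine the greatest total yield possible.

T has the best ratio (8/2); taking only T gives at most 3×8 = 24 (stopped by the supply cap of 3).
Mixing does better — 2×B and 3×T: area 14 ≤ 16, yield 2·5 + 3·8 = 34.

34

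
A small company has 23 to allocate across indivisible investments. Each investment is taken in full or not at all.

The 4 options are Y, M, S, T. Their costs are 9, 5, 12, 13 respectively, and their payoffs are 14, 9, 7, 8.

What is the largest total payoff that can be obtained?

This is an integer program with binary decision variables.
Allowing fractional choices, the relaxed optimum would be about 28.5, but investments are indivisible.
Y + T: cost 9 + 13 = 22 ≤ 23, payoff 14 + 8 = 22.
Y + M: cost 9 + 5 = 14 ≤ 23, payoff 14 + 9 = 23.
Y + S: cost 9 + 12 = 21 ≤ 23, payoff 14 + 7 = 21.
Best is Y and M with total payoff 23.

23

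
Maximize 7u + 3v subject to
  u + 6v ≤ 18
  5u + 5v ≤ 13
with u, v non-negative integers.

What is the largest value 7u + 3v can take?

14

(u,v)=(2,0) is feasible, giving 14.
(u,v)=(1,1) is feasible, giving 10.
(u,v)=(1,0) is feasible, giving 7.
The best lattice point is (2,0), giving 14.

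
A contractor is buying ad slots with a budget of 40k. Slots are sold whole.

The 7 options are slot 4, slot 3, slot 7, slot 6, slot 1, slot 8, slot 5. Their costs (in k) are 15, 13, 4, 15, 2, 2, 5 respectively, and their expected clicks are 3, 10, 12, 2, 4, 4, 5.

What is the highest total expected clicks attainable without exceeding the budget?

Treat it as a binary knapsack problem.
slot 4 + slot 3 + slot 7 + slot 8 + slot 5: cost 15 + 13 + 4 + 2 + 5 = 39 ≤ 40, expected clicks 3 + 10 + 12 + 4 + 5 = 34.
slot 4 + slot 3 + slot 7 + slot 1 + slot 5: cost 15 + 13 + 4 + 2 + 5 = 39 ≤ 40, expected clicks 3 + 10 + 12 + 4 + 5 = 34.
slot 3 + slot 7 + slot 1 + slot 8 + slot 5: cost 13 + 4 + 2 + 2 + 5 = 26 ≤ 40, expected clicks 10 + 12 + 4 + 4 + 5 = 35.
Best is slot 3, slot 7, slot 1, slot 8, and slot 5 with total expected clicks 35.

35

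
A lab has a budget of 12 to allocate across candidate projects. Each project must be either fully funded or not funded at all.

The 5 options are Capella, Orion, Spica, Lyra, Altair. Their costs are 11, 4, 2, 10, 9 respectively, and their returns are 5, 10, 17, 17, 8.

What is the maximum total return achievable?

Spica + Lyra: cost 2 + 10 = 12 ≤ 12, return 17 + 17 = 34.
Orion + Spica: cost 4 + 2 = 6 ≤ 12, return 10 + 17 = 27.
Best is Spica and Lyra with total return 34.

34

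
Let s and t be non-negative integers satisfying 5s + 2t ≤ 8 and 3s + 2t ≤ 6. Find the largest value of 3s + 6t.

18

(s,t)=(0,3) is feasible, giving 18.
(s,t)=(0,2) is feasible, giving 12.
Maximum is 18 at (s,t)=(0,3).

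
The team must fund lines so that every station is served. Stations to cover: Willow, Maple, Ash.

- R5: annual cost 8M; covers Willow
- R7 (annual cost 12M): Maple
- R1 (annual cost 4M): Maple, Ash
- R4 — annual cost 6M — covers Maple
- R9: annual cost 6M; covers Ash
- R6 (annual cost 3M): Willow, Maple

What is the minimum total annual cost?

7

Choose R1 and R6: together they cover Willow, Maple, Ash — every station.
Total annual cost: 4 + 3 = 7.
No cover costs less than 7.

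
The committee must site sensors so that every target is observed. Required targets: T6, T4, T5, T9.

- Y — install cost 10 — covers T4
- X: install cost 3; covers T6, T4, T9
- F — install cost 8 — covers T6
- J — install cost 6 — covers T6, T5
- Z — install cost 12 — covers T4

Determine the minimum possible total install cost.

9

Choose X and J: together they cover T6, T4, T5, T9 — every target.
Total install cost: 3 + 6 = 9.
No cover costs less than 9.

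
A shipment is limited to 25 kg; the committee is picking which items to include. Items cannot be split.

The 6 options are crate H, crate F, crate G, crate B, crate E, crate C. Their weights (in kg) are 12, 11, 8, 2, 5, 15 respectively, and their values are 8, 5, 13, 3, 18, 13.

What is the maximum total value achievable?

crate F + crate G + crate E: weight 11 + 8 + 5 = 24 ≤ 25, value 5 + 13 + 18 = 36.
crate G + crate B + crate E: weight 8 + 2 + 5 = 15 ≤ 25, value 13 + 3 + 18 = 34.
crate H + crate G + crate E: weight 12 + 8 + 5 = 25 ≤ 25, value 8 + 13 + 18 = 39.
Best is crate H, crate G, and crate E with total value 39.

39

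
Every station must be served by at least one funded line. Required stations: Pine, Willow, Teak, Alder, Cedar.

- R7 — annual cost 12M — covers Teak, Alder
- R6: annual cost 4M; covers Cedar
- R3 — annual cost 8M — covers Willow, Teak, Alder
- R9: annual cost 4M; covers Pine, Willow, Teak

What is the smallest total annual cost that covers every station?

Choose R6, R3, and R9: together they cover Pine, Willow, Teak, Alder, Cedar — every station.
Total annual cost: 4 + 8 + 4 = 16.
No cover costs less than 16.

16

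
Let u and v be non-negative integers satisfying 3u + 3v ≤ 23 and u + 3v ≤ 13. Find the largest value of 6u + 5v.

(u,v)=(7,0) is feasible, giving 42.
(u,v)=(6,1) is feasible, giving 41.
The best lattice point is (7,0), giving 42.

42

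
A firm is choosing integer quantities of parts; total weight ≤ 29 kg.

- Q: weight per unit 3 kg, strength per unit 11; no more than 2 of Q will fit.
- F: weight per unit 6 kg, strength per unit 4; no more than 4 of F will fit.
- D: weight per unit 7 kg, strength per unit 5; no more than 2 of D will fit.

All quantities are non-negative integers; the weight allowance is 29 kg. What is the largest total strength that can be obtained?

This is a bounded integer knapsack.
2×Q, 1×F, and 2×D: weight 26 ≤ 29, strength 2·11 + 1·4 + 2·5 = 36.
2×Q, 2×F, and 1×D: weight 25 ≤ 29, strength 2·11 + 2·4 + 1·5 = 35.
Best is 36.

36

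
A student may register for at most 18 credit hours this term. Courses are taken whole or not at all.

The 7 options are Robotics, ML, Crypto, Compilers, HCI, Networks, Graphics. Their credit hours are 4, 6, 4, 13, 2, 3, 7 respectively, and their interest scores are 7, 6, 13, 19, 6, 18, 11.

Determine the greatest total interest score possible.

Allowing fractional choices, the relaxed optimum would be about 51.9, but courses are indivisible.
Robotics + Crypto + Networks + Graphics: credit hours 4 + 4 + 3 + 7 = 18 ≤ 18, interest score 7 + 13 + 18 + 11 = 49.
Robotics + Crypto + HCI + Networks: credit hours 4 + 4 + 2 + 3 = 13 ≤ 18, interest score 7 + 13 + 6 + 18 = 44.
Crypto + HCI + Networks + Graphics: credit hours 4 + 2 + 3 + 7 = 16 ≤ 18, interest score 13 + 6 + 18 + 11 = 48.
Best is Robotics, Crypto, Networks, and Graphics with total interest score 49.

49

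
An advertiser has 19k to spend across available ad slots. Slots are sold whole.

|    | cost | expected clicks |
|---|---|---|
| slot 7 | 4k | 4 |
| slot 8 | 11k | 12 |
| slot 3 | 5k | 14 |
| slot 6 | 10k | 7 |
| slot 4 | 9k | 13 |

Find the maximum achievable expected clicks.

slot 8 + slot 3: cost 11 + 5 = 16 ≤ 19, expected clicks 12 + 14 = 26.
slot 7 + slot 3 + slot 4: cost 4 + 5 + 9 = 18 ≤ 19, expected clicks 4 + 14 + 13 = 31.
slot 3 + slot 4: cost 5 + 9 = 14 ≤ 19, expected clicks 14 + 13 = 27.
Best is slot 7, slot 3, and slot 4 with total expected clicks 31.

31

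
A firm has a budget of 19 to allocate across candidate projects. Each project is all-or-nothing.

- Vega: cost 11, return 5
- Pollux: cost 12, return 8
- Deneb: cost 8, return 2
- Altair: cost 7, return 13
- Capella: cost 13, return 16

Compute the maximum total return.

21

Treat it as a binary knapsack problem.
Take Pollux and Altair: cost 12 + 7 = 19 ≤ 19, return 8 + 13 = 21.
No other feasible combination does better.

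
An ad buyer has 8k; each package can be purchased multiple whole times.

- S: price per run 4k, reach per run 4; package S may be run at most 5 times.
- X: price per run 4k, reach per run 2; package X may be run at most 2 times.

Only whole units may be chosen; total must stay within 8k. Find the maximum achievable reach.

8

2×S: price 8 ≤ 8, reach 2·4 = 8.
1×S and 1×X: price 8 ≤ 8, reach 1·4 + 1·2 = 6.
Best is 8.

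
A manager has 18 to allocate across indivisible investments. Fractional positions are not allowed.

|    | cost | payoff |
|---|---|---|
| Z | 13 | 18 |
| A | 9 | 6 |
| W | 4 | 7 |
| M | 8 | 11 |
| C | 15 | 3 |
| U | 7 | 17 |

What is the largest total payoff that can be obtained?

Take M and U: cost 8 + 7 = 15 ≤ 18, payoff 11 + 17 = 28.
No other feasible combination does better.

28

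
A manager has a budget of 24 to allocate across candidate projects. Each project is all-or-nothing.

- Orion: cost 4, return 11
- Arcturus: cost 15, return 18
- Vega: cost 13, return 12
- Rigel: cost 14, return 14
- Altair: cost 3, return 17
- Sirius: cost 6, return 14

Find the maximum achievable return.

Take Arcturus, Altair, and Sirius: cost 15 + 3 + 6 = 24 ≤ 24, return 18 + 17 + 14 = 49.
No other feasible combination does better.

49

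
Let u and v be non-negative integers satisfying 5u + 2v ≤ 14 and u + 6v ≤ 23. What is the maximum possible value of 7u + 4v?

22

The continuous relaxation peaks at (1.36, 3.61) with value 23.93; rounding to a feasible lattice point costs some objective.
(u,v)=(2,2): 5·2+2·2=14≤14, 1·2+6·2=14≤23, objective 22.
(u,v)=(1,3): 5·1+2·3=11≤14, 1·1+6·3=19≤23, objective 19.
(u,v)=(2,1): 5·2+2·1=12≤14, 1·2+6·1=8≤23, objective 18.
The best lattice point is (2,2), giving 22.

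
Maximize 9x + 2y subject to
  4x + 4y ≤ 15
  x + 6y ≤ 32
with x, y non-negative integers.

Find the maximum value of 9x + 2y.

Relaxing integrality, the LP optimum is 33.75 at (x,y) = (3.75, 0), which is not an integer point.
(x,y)=(3,0): 4·3+4·0=12≤15, 1·3+6·0=3≤32, objective 27.
(x,y)=(2,1): 4·2+4·1=12≤15, 1·2+6·1=8≤32, objective 20.
(x,y)=(2,0): 4·2+4·0=8≤15, 1·2+6·0=2≤32, objective 18.
The best lattice point is (3,0), giving 27.

27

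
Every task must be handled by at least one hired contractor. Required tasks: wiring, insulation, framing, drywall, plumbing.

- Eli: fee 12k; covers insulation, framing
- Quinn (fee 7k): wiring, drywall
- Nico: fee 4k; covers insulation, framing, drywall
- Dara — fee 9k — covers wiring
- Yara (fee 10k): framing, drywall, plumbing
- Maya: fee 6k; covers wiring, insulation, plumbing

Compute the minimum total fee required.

10

This is an integer covering problem.
Choose Nico and Maya: together they cover wiring, insulation, framing, drywall, plumbing — every task.
Total fee: 4 + 6 = 10.
No cover costs less than 10.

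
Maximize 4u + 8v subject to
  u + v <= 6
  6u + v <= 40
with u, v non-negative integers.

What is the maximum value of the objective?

(u,v)=(0,6): 1·0+1·6=6≤6, 6·0+1·6=6≤40, objective 48.
(u,v)=(1,5): 1·1+1·5=6≤6, 6·1+1·5=11≤40, objective 44.
(u,v)=(0,5): 1·0+1·5=5≤6, 6·0+1·5=5≤40, objective 40.
The best lattice point is (0,6), giving 48.

48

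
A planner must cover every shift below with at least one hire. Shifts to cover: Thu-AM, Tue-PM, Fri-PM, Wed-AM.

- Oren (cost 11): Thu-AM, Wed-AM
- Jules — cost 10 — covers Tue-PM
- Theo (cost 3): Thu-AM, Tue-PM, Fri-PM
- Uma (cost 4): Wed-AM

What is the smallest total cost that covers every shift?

7

This is an integer covering problem.
Choose Theo and Uma: together they cover Thu-AM, Tue-PM, Fri-PM, Wed-AM — every shift.
Total cost: 3 + 4 = 7.
No cover costs less than 7.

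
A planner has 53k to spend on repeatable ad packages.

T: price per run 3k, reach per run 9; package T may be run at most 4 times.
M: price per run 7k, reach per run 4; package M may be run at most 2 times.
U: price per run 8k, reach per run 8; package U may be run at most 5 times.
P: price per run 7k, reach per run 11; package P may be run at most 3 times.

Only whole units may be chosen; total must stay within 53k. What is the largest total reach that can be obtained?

4×T, 2×U, and 3×P: price 49 ≤ 53, reach 4·9 + 2·8 + 3·11 = 85.
4×T, 3×U, and 2×P: price 50 ≤ 53, reach 4·9 + 3·8 + 2·11 = 82.
Best is 85.

85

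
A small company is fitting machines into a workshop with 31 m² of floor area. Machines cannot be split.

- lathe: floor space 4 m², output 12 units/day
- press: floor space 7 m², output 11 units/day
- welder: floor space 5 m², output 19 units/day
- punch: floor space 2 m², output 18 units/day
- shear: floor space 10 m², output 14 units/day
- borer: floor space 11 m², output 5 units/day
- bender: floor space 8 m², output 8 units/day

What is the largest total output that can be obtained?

Take lathe, press, welder, punch, and shear: floor space 4 + 7 + 5 + 2 + 10 = 28 ≤ 31, output 12 + 11 + 19 + 18 + 14 = 74.
No other feasible combination does better.

74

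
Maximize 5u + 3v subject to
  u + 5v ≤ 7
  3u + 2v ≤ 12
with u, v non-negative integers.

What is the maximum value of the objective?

20

(u,v)=(4,0): 1·4+5·0=4≤7, 3·4+2·0=12≤12, objective 20.
(u,v)=(3,0): 1·3+5·0=3≤7, 3·3+2·0=9≤12, objective 15.
Maximum is 20 at (u,v)=(4,0).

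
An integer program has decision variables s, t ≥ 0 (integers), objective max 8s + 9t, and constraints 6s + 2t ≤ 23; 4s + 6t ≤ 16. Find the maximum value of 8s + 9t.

The continuous relaxation peaks at (3.79, 0.143) with value 31.57; rounding to a feasible lattice point costs some objective.
(s,t)=(1,2): 6·1+2·2=10≤23, 4·1+6·2=16≤16, objective 26.
(s,t)=(2,1): 6·2+2·1=14≤23, 4·2+6·1=14≤16, objective 25.
(s,t)=(3,0): 6·3+2·0=18≤23, 4·3+6·0=12≤16, objective 24.
(s,t)=(0,2): 6·0+2·2=4≤23, 4·0+6·2=12≤16, objective 18.
Maximum is 26 at (s,t)=(1,2).

26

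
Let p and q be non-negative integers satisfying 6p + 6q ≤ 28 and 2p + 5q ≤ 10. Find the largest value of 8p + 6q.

The continuous relaxation peaks at (4.67, 0) with value 37.33; rounding to a feasible lattice point costs some objective.
(p,q)=(4,0) is feasible, giving 32.
(p,q)=(3,0) is feasible, giving 24.
The best lattice point is (4,0), giving 32.

32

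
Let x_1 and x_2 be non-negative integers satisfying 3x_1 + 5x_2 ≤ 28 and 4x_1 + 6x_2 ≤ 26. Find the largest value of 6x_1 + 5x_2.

36

(x_1,x_2)=(6,0) is feasible, giving 36.
(x_1,x_2)=(5,1) is feasible, giving 35.
Maximum is 36 at (x_1,x_2)=(6,0).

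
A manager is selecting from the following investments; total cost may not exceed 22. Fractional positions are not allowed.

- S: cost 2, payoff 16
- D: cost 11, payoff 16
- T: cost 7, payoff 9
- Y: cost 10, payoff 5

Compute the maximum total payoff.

This is a 0-1 knapsack instance.
Allowing fractional choices, the relaxed optimum would be about 42.0, but investments are indivisible.
S + D: cost 2 + 11 = 13 ≤ 22, payoff 16 + 16 = 32.
S + D + T: cost 2 + 11 + 7 = 20 ≤ 22, payoff 16 + 16 + 9 = 41.
Best is S, D, and T with total payoff 41.

41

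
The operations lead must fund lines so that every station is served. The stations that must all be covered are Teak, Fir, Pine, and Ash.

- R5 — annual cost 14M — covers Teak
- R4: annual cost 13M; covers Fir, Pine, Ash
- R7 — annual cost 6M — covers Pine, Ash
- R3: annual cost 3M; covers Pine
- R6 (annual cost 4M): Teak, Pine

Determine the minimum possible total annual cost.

Choose R4 and R6: together they cover Teak, Fir, Pine, Ash — every station.
Total annual cost: 13 + 4 = 17.

17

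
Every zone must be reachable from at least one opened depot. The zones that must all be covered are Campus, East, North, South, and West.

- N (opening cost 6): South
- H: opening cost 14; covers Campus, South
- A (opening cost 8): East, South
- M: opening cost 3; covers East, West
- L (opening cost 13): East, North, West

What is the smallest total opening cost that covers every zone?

27

The greedy cost-per-new-zone heuristic would pick M, N, L, and H for 36, but a cheaper cover exists.
Choose H and L: together they cover Campus, East, North, South, West — every zone.
Total opening cost: 14 + 13 = 27.
No cover costs less than 27.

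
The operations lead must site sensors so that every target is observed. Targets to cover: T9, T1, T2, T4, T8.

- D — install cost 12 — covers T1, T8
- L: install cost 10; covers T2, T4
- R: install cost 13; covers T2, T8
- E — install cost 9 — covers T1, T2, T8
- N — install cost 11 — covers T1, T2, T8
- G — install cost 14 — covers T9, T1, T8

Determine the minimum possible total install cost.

The greedy cost-per-new-target heuristic would pick E, L, and G for 33, but a cheaper cover exists.
Choose L and G: together they cover T9, T1, T2, T4, T8 — every target.
Total install cost: 10 + 14 = 24.
No cover costs less than 24.

24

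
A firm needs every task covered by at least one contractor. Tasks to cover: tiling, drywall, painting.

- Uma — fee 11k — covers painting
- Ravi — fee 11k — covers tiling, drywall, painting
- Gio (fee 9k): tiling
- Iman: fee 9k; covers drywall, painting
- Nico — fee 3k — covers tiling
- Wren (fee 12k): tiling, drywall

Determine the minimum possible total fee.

The greedy cost-per-new-task heuristic would pick Nico and Iman for 12, but a cheaper cover exists.
Ravi alone covers tiling, drywall, painting — every task.
Total fee: 11.
No cover costs less than 11.

11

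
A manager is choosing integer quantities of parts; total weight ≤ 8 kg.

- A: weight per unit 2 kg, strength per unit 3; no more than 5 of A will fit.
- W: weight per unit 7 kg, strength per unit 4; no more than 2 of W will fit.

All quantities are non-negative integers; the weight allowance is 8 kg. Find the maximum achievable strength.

12

A has the best ratio (3/2); taking only A gives at most 4×3 = 12 (stopped by the weight limit).
Optimal: 4×A: weight 8 ≤ 8, strength 4·3 = 12.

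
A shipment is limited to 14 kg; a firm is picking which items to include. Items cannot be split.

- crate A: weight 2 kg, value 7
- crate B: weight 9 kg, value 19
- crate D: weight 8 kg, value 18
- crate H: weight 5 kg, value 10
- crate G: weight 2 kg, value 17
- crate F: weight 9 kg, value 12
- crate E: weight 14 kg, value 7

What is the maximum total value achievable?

43

Take crate A, crate B, and crate G: weight 2 + 9 + 2 = 13 ≤ 14, value 7 + 19 + 17 = 43.
No other feasible combination does better.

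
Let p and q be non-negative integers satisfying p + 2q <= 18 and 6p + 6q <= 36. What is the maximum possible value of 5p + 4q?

30

(p,q)=(6,0) is feasible, giving 30.
(p,q)=(5,1) is feasible, giving 29.
The best lattice point is (6,0), giving 30.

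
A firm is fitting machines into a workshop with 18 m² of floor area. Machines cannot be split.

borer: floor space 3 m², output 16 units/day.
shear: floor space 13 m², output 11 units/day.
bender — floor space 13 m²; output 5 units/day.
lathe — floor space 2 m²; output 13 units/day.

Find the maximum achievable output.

Take borer, shear, and lathe: floor space 3 + 13 + 2 = 18 ≤ 18, output 16 + 11 + 13 = 40.
No other feasible combination does better.

40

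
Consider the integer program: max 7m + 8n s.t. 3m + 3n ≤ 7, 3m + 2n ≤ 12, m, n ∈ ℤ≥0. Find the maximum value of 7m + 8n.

16

Relaxing integrality, the LP optimum is 18.67 at (m,n) = (0, 2.33), which is not an integer point.
(m,n)=(0,2): 3·0+3·2=6≤7, 3·0+2·2=4≤12, objective 16.
(m,n)=(1,1): 3·1+3·1=6≤7, 3·1+2·1=5≤12, objective 15.
(m,n)=(0,1): 3·0+3·1=3≤7, 3·0+2·1=2≤12, objective 8.
Maximum is 16 at (m,n)=(0,2).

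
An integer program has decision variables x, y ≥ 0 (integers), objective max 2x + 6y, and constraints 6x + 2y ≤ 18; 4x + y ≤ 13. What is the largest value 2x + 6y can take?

(x,y)=(0,9) is feasible, giving 54.
(x,y)=(0,8) is feasible, giving 48.
Maximum is 54 at (x,y)=(0,9).

54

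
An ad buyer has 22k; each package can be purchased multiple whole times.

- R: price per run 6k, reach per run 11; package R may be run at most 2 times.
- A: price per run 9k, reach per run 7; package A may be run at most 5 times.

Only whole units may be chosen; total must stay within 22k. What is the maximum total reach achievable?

29

This is a bounded integer knapsack.
2×R and 1×A: price 21 ≤ 22, reach 2·11 + 1·7 = 29.
2×R: price 12 ≤ 22, reach 2·11 = 22.
Best is 29.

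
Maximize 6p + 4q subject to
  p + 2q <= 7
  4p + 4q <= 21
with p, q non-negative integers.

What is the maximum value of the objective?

The continuous relaxation peaks at (5.25, 0) with value 31.50; rounding to a feasible lattice point costs some objective.
(p,q)=(5,0): 1·5+2·0=5≤7, 4·5+4·0=20≤21, objective 30.
(p,q)=(4,1): 1·4+2·1=6≤7, 4·4+4·1=20≤21, objective 28.
Maximum is 30 at (p,q)=(5,0).

30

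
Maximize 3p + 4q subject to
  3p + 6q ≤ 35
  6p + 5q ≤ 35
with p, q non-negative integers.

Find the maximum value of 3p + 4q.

(p,q)=(1,5): 3·1+6·5=33≤35, 6·1+5·5=31≤35, objective 23.
(p,q)=(2,4): 3·2+6·4=30≤35, 6·2+5·4=32≤35, objective 22.
(p,q)=(0,5): 3·0+6·5=30≤35, 6·0+5·5=25≤35, objective 20.
Maximum is 23 at (p,q)=(1,5).

23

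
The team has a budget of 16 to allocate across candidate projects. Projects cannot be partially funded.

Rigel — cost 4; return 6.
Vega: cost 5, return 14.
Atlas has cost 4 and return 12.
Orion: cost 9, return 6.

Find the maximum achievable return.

32

This is an integer program with binary decision variables.
Take Rigel, Vega, and Atlas: cost 4 + 5 + 4 = 13 ≤ 16, return 6 + 14 + 12 = 32.
No other feasible combination does better.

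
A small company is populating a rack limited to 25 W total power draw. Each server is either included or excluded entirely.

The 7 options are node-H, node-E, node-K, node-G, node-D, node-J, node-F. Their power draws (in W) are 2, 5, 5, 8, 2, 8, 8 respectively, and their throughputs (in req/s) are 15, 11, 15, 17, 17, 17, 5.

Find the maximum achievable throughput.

Allowing fractional choices, the relaxed optimum would be about 81.4, but servers are indivisible.
node-H + node-E + node-G + node-D + node-J: power draw 2 + 5 + 8 + 2 + 8 = 25 ≤ 25, throughput 15 + 11 + 17 + 17 + 17 = 77.
node-H + node-K + node-G + node-D + node-J: power draw 2 + 5 + 8 + 2 + 8 = 25 ≤ 25, throughput 15 + 15 + 17 + 17 + 17 = 81.
node-H + node-E + node-K + node-G + node-D: power draw 2 + 5 + 5 + 8 + 2 = 22 ≤ 25, throughput 15 + 11 + 15 + 17 + 17 = 75.
Best is node-H, node-K, node-G, node-D, and node-J with total throughput 81.

81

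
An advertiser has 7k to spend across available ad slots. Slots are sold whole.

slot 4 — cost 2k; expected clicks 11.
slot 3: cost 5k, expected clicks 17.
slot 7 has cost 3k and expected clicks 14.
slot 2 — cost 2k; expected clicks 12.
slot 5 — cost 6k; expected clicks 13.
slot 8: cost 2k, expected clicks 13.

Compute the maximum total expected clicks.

39

Take slot 7, slot 2, and slot 8: cost 3 + 2 + 2 = 7 ≤ 7, expected clicks 14 + 12 + 13 = 39.
No other feasible combination does better.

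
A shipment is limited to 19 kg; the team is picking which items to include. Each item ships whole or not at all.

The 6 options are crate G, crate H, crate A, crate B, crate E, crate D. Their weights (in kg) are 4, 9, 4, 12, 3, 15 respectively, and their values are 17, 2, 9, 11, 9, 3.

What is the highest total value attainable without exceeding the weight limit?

This is a 0-1 knapsack instance.
Allowing fractional choices, the relaxed optimum would be about 42.3, but items are indivisible.
crate G + crate A + crate E: weight 4 + 4 + 3 = 11 ≤ 19, value 17 + 9 + 9 = 35.
crate G + crate B + crate E: weight 4 + 12 + 3 = 19 ≤ 19, value 17 + 11 + 9 = 37.
Best is crate G, crate B, and crate E with total value 37.

37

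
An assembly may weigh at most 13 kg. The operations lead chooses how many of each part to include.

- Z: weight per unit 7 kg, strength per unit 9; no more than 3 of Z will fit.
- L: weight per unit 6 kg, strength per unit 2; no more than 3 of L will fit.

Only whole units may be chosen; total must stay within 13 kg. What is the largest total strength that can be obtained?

11

Z has the best ratio (9/7); taking only Z gives at most 1×9 = 9 (stopped by the weight limit).
Mixing does better — 1×Z and 1×L: weight 13 ≤ 13, strength 1·9 + 1·2 = 11.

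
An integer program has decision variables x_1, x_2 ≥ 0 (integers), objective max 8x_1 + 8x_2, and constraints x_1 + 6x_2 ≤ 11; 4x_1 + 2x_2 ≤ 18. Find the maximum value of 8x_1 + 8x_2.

(x_1,x_2)=(4,1) is feasible, giving 40.
(x_1,x_2)=(4,0) is feasible, giving 32.
(x_1,x_2)=(3,1) is feasible, giving 32.
Maximum is 40 at (x_1,x_2)=(4,1).

40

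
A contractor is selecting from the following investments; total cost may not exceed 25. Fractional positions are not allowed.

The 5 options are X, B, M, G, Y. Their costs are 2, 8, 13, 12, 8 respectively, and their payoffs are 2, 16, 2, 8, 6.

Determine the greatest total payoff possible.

26

B + G: cost 8 + 12 = 20 ≤ 25, payoff 16 + 8 = 24.
X + B + G: cost 2 + 8 + 12 = 22 ≤ 25, payoff 2 + 16 + 8 = 26.
X + B + Y: cost 2 + 8 + 8 = 18 ≤ 25, payoff 2 + 16 + 6 = 24.
Best is X, B, and G with total payoff 26.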